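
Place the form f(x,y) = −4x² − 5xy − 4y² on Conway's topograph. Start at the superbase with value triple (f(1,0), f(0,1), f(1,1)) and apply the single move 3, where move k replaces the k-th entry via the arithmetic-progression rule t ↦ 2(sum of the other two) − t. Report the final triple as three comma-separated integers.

start (-4,-4,-13) = (f(1,0),f(0,1),f(1,1))
replace slot 3: 2·((-4)+(-4)) − (-13) = -3 → (-4,-4,-3)

-4,-4,-3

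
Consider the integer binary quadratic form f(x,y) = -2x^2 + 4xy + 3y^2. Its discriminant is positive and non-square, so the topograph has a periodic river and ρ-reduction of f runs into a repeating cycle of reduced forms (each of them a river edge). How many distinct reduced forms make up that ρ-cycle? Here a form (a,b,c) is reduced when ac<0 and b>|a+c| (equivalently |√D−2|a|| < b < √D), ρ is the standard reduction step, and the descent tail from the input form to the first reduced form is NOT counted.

D = 40, ⌊√D⌋ = 6
river: ρ → (3,2,-3)
river: ρ → (-3,4,2)
river: ρ → (2,4,-3)
river: ρ → (-3,2,3)
river: ρ → (3,4,-2)
river: ρ → (-2,4,3)
ρ-cycle length = 6 (tail of 0 descent steps not counted)

6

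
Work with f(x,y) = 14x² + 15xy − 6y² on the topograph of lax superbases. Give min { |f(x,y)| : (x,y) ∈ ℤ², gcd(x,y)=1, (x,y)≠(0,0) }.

river: ρ → (-6,21,5)
river: ρ → (5,19,-10)
river: ρ → (-10,21,3)
river: ρ → (3,21,-10)
river: ρ → (-10,19,5)
river: ρ → (5,21,-6)
river: ρ → (-6,15,14)
river: ρ → (14,13,-7)
river: ρ → (-7,15,12)
river: ρ → (12,9,-10)
river: ρ → (-10,11,11)
river: ρ → (11,11,-10)
river: ρ → (-10,9,12)
river: ρ → (12,15,-7)
river: ρ → (-7,13,14)
river: ρ → (14,15,-6)
closes: descent 0, river 16
min |a| on river = 3

3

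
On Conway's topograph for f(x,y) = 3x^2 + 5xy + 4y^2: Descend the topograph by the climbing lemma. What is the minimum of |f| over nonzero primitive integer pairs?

translate: b→-1 (≡5 mod 6), so (3,5,4)→(3,-1,2)
flip: (3,-1,2)→(2,1,3)
reduced (well bottom): (2,1,3) with a≤c, −a<b≤a
well minimum = a = 2

2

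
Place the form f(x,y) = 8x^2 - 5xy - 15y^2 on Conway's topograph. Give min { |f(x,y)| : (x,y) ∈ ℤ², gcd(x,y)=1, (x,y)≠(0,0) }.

descent: ρ → (-15,5,8)
descent: ρ → (8,11,-12)  [lands on river]
river: ρ → (-12,13,7)
river: ρ → (7,15,-10)
river: ρ → (-10,5,12)
river: ρ → (12,19,-3)
river: ρ → (-3,17,18)
river: ρ → (18,19,-2)
river: ρ → (-2,21,8)
closes: descent 2, river 8
min |a| on river = 2

2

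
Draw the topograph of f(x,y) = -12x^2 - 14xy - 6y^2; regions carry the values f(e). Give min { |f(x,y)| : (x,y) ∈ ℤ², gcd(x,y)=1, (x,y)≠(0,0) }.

translate: b→-10 (≡14 mod 24), so (12,14,6)→(12,-10,4)
flip: (12,-10,4)→(4,10,12)
translate: b→2 (≡10 mod 8), so (4,10,12)→(4,2,6)
reduced (well bottom): (4,2,6) with a≤c, −a<b≤a
well minimum |f| = |-4| = 4 (negative-definite)

4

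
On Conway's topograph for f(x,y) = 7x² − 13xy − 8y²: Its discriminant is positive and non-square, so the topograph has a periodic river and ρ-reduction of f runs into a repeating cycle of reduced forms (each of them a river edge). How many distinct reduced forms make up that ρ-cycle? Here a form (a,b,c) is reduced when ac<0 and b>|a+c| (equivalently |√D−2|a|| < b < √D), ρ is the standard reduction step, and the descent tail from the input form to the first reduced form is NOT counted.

D = 393, ⌊√D⌋ = 19
descent: ρ → (-8,13,7)  [lands on river]
river: ρ → (7,15,-6)
river: ρ → (-6,9,13)
river: ρ → (13,17,-2)
river: ρ → (-2,19,4)
river: ρ → (4,13,-14)
river: ρ → (-14,15,3)
river: ρ → (3,15,-14)
river: ρ → (-14,13,4)
river: ρ → (4,19,-2)
river: ρ → (-2,17,13)
river: ρ → (13,9,-6)
river: ρ → (-6,15,7)
river: ρ → (7,13,-8)
river: ρ → (-8,19,1)
river: ρ → (1,19,-8)
ρ-cycle length = 16 (tail of 1 descent step not counted)

16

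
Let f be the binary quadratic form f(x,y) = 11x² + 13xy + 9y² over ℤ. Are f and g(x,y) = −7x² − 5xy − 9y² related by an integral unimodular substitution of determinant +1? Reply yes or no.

D₁ = -227, D₂ = -227
f: translate: b→-9 (≡13 mod 22), so (11,13,9)→(11,-9,7)
f: flip: (11,-9,7)→(7,9,11)
f: translate: b→-5 (≡9 mod 14), so (7,9,11)→(7,-5,9)
f: reduced (well bottom): (7,-5,9) with a≤c, −a<b≤a
g is negative-definite; reduce −g:
−g: reduced (well bottom): (7,5,9) with a≤c, −a<b≤a
flip sign back: reduced form of g is (-7,-5,-9)
reduced forms (7, -5, 9) vs (-7, -5, -9) ⇒ inequivalent

no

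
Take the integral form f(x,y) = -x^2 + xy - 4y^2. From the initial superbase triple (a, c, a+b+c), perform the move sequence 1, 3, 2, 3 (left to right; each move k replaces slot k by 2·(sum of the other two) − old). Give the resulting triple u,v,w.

start (-1,-4,-4) = (f(1,0),f(0,1),f(1,1))
replace slot 1: 2·((-4)+(-4)) − (-1) = -15 → (-15,-4,-4)
replace slot 3: 2·((-15)+(-4)) − (-4) = -34 → (-15,-4,-34)
replace slot 2: 2·((-15)+(-34)) − (-4) = -94 → (-15,-94,-34)
replace slot 3: 2·((-15)+(-94)) − (-34) = -184 → (-15,-94,-184)

-15,-94,-184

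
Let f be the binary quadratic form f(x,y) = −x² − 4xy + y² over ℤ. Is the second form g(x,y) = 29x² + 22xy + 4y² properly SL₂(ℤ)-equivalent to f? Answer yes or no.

D₁ = 20, D₂ = 20
river cycle of f (length 2): (1, 4, -1), (-1, 4, 1)
river cycle of g (length 2): (-1, 4, 1), (1, 4, -1)
cycles coincide ⇒ equivalent

yes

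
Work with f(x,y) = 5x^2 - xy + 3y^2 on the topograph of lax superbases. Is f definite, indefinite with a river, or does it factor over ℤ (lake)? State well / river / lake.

D = b²−4ac = (-1)² − 4·5·3 = -59
D < 0 ⇒ definite ⇒ every region one sign ⇒ single well

well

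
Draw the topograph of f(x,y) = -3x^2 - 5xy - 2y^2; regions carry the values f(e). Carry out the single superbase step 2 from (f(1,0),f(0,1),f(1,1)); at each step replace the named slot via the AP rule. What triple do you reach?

start (-3,-2,-10) = (f(1,0),f(0,1),f(1,1))
replace slot 2: 2·((-3)+(-10)) − (-2) = -24 → (-3,-24,-10)

-3,-24,-10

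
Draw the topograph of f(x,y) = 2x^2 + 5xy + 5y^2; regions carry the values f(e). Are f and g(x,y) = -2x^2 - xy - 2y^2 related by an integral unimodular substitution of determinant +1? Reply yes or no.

D₁ = -15, D₂ = -15
f: translate: b→1 (≡5 mod 4), so (2,5,5)→(2,1,2)
f: reduced (well bottom): (2,1,2) with a≤c, −a<b≤a
g is negative-definite; reduce −g:
−g: reduced (well bottom): (2,1,2) with a≤c, −a<b≤a
flip sign back: reduced form of g is (-2,-1,-2)
reduced forms (2, 1, 2) vs (-2, -1, -2) ⇒ inequivalent

no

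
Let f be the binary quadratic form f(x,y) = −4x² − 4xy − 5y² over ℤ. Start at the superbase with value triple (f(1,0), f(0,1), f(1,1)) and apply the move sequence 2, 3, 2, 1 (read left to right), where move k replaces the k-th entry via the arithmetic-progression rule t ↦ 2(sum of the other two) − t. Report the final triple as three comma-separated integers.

start (-4,-5,-13) = (f(1,0),f(0,1),f(1,1))
replace slot 2: 2·((-4)+(-13)) − (-5) = -29 → (-4,-29,-13)
replace slot 3: 2·((-4)+(-29)) − (-13) = -53 → (-4,-29,-53)
replace slot 2: 2·((-4)+(-53)) − (-29) = -85 → (-4,-85,-53)
replace slot 1: 2·((-85)+(-53)) − (-4) = -272 → (-272,-85,-53)

-272,-85,-53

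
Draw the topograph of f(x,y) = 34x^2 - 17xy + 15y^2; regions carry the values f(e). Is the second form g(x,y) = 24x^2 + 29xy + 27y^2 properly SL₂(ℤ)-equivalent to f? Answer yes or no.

D₁ = -1751, D₂ = -1751
f: flip: (34,-17,15)→(15,17,34)
f: translate: b→-13 (≡17 mod 30), so (15,17,34)→(15,-13,32)
f: reduced (well bottom): (15,-13,32) with a≤c, −a<b≤a
g: translate: b→-19 (≡29 mod 48), so (24,29,27)→(24,-19,22)
g: flip: (24,-19,22)→(22,19,24)
g: reduced (well bottom): (22,19,24) with a≤c, −a<b≤a
reduced forms (15, -13, 32) vs (22, 19, 24) ⇒ inequivalent

no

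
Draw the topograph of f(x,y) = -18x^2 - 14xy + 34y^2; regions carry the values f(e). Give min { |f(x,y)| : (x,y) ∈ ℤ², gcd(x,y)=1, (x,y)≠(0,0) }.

descent: ρ → (34,14,-18)
descent: ρ → (-18,22,30)  [lands on river]
river: ρ → (30,38,-10)
river: ρ → (-10,42,22)
river: ρ → (22,46,-6)
river: ρ → (-6,50,6)
river: ρ → (6,46,-22)
river: ρ → (-22,42,10)
river: ρ → (10,38,-30)
river: ρ → (-30,22,18)
river: ρ → (18,50,-2)
river: ρ → (-2,50,18)
river: ρ → (18,22,-30)
river: ρ → (-30,38,10)
river: ρ → (10,42,-22)
river: ρ → (-22,46,6)
river: ρ → (6,50,-6)
river: ρ → (-6,46,22)
river: ρ → (22,42,-10)
river: ρ → (-10,38,30)
river: ρ → (30,22,-18)
river: ρ → (-18,50,2)
river: ρ → (2,50,-18)
closes: descent 2, river 22
min |a| on river = 2

2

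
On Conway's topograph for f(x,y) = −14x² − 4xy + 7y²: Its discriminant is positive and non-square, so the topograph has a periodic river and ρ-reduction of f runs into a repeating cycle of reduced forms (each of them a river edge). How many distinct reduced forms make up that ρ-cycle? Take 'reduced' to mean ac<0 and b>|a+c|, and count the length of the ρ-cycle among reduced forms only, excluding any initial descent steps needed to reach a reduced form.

D = 408, ⌊√D⌋ = 20
descent: ρ → (7,18,-3)  [lands on river]
river: ρ → (-3,18,7)
river: ρ → (7,10,-11)
river: ρ → (-11,12,6)
river: ρ → (6,12,-11)
river: ρ → (-11,10,7)
ρ-cycle length = 6 (tail of 1 descent step not counted)

6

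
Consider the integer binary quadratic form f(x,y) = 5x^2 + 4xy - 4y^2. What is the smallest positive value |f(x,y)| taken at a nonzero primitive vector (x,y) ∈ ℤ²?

river: ρ → (-4,4,5)
river: ρ → (5,6,-3)
river: ρ → (-3,6,5)
river: ρ → (5,4,-4)
closes: descent 0, river 4
min |a| on river = 3

3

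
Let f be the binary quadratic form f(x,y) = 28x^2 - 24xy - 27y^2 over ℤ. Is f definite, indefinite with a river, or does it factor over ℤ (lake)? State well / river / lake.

D = b²−4ac = (-24)² − 4·28·(-27) = 3600
D = 60² is a perfect square ⇒ form factors over ℤ ⇒ lakes

lake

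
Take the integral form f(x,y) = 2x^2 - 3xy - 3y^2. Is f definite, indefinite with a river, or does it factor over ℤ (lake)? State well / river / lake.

D = b²−4ac = (-3)² − 4·2·(-3) = 33
D > 0 non-square ⇒ indefinite ⇒ periodic river

river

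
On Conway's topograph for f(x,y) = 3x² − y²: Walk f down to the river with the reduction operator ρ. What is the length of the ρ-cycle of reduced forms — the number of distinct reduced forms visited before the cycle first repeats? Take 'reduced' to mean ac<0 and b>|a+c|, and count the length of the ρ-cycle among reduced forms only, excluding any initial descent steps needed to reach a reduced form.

D = 12, ⌊√D⌋ = 3
descent: ρ → (-1,2,2)  [lands on river]
river: ρ → (2,2,-1)
ρ-cycle length = 2 (tail of 1 descent step not counted)

2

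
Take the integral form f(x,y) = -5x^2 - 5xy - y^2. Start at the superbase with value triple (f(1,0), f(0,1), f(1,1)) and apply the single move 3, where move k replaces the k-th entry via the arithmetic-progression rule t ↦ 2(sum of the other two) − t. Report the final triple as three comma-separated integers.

start (-5,-1,-11) = (f(1,0),f(0,1),f(1,1))
replace slot 3: 2·((-5)+(-1)) − (-11) = -1 → (-5,-1,-1)

-5,-1,-1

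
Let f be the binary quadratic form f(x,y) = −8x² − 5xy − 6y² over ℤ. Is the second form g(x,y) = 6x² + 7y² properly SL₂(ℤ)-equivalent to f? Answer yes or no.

D₁ = -167, D₂ = -168
discriminants differ ⇒ not SL₂(ℤ)-equivalent

no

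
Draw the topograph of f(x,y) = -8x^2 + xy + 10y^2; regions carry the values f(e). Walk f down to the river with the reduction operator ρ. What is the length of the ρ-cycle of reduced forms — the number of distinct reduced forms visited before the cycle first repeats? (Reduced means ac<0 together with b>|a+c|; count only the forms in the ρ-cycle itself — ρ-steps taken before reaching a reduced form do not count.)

D = 321, ⌊√D⌋ = 17
descent: ρ → (10,-1,-8)
descent: ρ → (-8,17,1)  [lands on river]
river: ρ → (1,17,-8)
river: ρ → (-8,15,3)
river: ρ → (3,15,-8)
ρ-cycle length = 4 (tail of 2 descent steps not counted)

4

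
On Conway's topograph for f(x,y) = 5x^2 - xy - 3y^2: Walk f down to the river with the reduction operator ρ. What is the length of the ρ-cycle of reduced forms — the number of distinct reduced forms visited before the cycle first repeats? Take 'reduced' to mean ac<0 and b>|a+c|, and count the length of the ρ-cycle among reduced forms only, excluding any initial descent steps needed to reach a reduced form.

D = 61, ⌊√D⌋ = 7
descent: ρ → (-3,7,1)  [lands on river]
river: ρ → (1,7,-3)
river: ρ → (-3,5,3)
river: ρ → (3,7,-1)
river: ρ → (-1,7,3)
river: ρ → (3,5,-3)
ρ-cycle length = 6 (tail of 1 descent step not counted)

6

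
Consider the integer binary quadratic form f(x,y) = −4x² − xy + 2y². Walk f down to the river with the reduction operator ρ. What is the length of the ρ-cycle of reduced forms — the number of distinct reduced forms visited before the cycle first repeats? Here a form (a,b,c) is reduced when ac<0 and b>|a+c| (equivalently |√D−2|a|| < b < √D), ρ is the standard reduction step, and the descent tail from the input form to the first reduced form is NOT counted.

D = 33, ⌊√D⌋ = 5
descent: ρ → (2,5,-1)  [lands on river]
river: ρ → (-1,5,2)
river: ρ → (2,3,-3)
river: ρ → (-3,3,2)
ρ-cycle length = 4 (tail of 1 descent step not counted)

4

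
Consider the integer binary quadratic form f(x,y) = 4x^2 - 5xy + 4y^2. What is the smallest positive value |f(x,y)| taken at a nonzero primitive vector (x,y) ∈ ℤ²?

translate: b→3 (≡-5 mod 8), so (4,-5,4)→(4,3,3)
flip: (4,3,3)→(3,-3,4)
translate: b→3 (≡-3 mod 6), so (3,-3,4)→(3,3,4)
reduced (well bottom): (3,3,4) with a≤c, −a<b≤a
well minimum = a = 3

3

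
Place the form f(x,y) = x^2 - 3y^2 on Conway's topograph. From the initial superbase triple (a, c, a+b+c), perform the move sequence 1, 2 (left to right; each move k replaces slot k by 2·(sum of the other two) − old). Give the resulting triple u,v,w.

start (1,-3,-2) = (f(1,0),f(0,1),f(1,1))
replace slot 1: 2·((-3)+(-2)) − 1 = -11 → (-11,-3,-2)
replace slot 2: 2·((-11)+(-2)) − (-3) = -23 → (-11,-23,-2)

-11,-23,-2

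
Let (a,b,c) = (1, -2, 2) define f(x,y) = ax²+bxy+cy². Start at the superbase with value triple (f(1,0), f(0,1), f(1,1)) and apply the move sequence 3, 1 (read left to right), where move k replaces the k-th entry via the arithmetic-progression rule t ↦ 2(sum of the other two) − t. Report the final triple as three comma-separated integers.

start (1,2,1) = (f(1,0),f(0,1),f(1,1))
replace slot 3: 2·(1+2) − 1 = 5 → (1,2,5)
replace slot 1: 2·(2+5) − 1 = 13 → (13,2,5)

13,2,5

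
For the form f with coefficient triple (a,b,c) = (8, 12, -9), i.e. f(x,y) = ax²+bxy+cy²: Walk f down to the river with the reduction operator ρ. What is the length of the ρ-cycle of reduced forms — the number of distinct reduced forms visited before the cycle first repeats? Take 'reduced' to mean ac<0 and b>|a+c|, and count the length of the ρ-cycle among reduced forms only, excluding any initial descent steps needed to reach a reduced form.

D = 432, ⌊√D⌋ = 20
river: ρ → (-9,6,11)
river: ρ → (11,16,-4)
river: ρ → (-4,16,11)
river: ρ → (11,6,-9)
river: ρ → (-9,12,8)
river: ρ → (8,20,-1)
river: ρ → (-1,20,8)
river: ρ → (8,12,-9)
ρ-cycle length = 8 (tail of 0 descent steps not counted)

8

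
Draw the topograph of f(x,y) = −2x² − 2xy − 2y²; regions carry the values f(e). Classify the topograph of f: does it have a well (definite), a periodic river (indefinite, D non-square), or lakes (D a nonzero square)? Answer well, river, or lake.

D = b²−4ac = (-2)² − 4·(-2)·(-2) = -12
D < 0 ⇒ definite ⇒ every region one sign ⇒ single well

well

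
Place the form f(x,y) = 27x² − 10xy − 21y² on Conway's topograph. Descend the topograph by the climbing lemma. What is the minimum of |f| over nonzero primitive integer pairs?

descent: ρ → (-21,10,27)  [lands on river]
river: ρ → (27,44,-4)
river: ρ → (-4,44,27)
river: ρ → (27,10,-21)
river: ρ → (-21,32,16)
river: ρ → (16,32,-21)
closes: descent 1, river 6
min |a| on river = 4

4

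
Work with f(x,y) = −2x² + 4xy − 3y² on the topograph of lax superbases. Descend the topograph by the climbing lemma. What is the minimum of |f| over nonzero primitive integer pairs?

translate: b→0 (≡-4 mod 4), so (2,-4,3)→(2,0,1)
flip: (2,0,1)→(1,0,2)
reduced (well bottom): (1,0,2) with a≤c, −a<b≤a
well minimum |f| = |-1| = 1 (negative-definite)

1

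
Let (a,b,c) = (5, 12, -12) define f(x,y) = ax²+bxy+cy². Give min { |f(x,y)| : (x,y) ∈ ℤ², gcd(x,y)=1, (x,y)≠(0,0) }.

river: ρ → (-12,12,5)
river: ρ → (5,18,-3)
river: ρ → (-3,18,5)
river: ρ → (5,12,-12)
closes: descent 0, river 4
min |a| on river = 3

3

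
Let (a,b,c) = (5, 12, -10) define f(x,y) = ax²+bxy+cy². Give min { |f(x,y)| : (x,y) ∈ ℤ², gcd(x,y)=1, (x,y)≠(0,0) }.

river: ρ → (-10,8,7)
river: ρ → (7,6,-11)
river: ρ → (-11,16,2)
river: ρ → (2,16,-11)
river: ρ → (-11,6,7)
river: ρ → (7,8,-10)
river: ρ → (-10,12,5)
river: ρ → (5,18,-1)
river: ρ → (-1,18,5)
river: ρ → (5,12,-10)
closes: descent 0, river 10
min |a| on river = 1

1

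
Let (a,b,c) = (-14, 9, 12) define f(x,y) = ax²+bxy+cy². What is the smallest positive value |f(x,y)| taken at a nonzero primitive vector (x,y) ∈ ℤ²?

river: ρ → (12,15,-11)
river: ρ → (-11,7,16)
river: ρ → (16,25,-2)
river: ρ → (-2,27,3)
river: ρ → (3,27,-2)
river: ρ → (-2,25,16)
river: ρ → (16,7,-11)
river: ρ → (-11,15,12)
river: ρ → (12,9,-14)
river: ρ → (-14,19,7)
river: ρ → (7,23,-8)
river: ρ → (-8,25,4)
river: ρ → (4,23,-14)
river: ρ → (-14,5,13)
river: ρ → (13,21,-6)
river: ρ → (-6,27,1)
river: ρ → (1,27,-6)
river: ρ → (-6,21,13)
river: ρ → (13,5,-14)
river: ρ → (-14,23,4)
river: ρ → (4,25,-8)
river: ρ → (-8,23,7)
river: ρ → (7,19,-14)
river: ρ → (-14,9,12)
closes: descent 0, river 24
min |a| on river = 1

1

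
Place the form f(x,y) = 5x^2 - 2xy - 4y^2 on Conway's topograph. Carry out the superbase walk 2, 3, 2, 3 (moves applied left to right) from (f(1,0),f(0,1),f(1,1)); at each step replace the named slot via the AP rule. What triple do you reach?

start (5,-4,-1) = (f(1,0),f(0,1),f(1,1))
replace slot 2: 2·(5+(-1)) − (-4) = 12 → (5,12,-1)
replace slot 3: 2·(5+12) − (-1) = 35 → (5,12,35)
replace slot 2: 2·(5+35) − 12 = 68 → (5,68,35)
replace slot 3: 2·(5+68) − 35 = 111 → (5,68,111)

5,68,111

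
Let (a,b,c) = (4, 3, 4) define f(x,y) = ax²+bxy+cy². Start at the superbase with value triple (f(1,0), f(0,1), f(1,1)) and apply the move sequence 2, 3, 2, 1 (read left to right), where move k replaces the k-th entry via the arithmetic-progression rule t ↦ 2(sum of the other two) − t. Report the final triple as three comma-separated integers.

start (4,4,11) = (f(1,0),f(0,1),f(1,1))
replace slot 2: 2·(4+11) − 4 = 26 → (4,26,11)
replace slot 3: 2·(4+26) − 11 = 49 → (4,26,49)
replace slot 2: 2·(4+49) − 26 = 80 → (4,80,49)
replace slot 1: 2·(80+49) − 4 = 254 → (254,80,49)

254,80,49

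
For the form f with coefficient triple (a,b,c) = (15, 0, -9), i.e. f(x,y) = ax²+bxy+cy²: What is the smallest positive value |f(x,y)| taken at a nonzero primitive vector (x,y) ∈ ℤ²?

descent: ρ → (-9,18,6)  [lands on river]
river: ρ → (6,18,-9)
closes: descent 1, river 2
min |a| on river = 6

6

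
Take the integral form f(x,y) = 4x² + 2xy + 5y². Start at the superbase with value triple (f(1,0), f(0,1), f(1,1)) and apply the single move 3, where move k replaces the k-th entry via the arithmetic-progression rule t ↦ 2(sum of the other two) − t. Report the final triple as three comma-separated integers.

start (4,5,11) = (f(1,0),f(0,1),f(1,1))
replace slot 3: 2·(4+5) − 11 = 7 → (4,5,7)

4,5,7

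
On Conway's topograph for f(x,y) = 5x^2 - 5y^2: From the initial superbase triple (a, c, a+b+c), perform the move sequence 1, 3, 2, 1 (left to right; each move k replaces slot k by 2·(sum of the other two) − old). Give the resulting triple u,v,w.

start (5,-5,0) = (f(1,0),f(0,1),f(1,1))
replace slot 1: 2·((-5)+0) − 5 = -15 → (-15,-5,0)
replace slot 3: 2·((-15)+(-5)) − 0 = -40 → (-15,-5,-40)
replace slot 2: 2·((-15)+(-40)) − (-5) = -105 → (-15,-105,-40)
replace slot 1: 2·((-105)+(-40)) − (-15) = -275 → (-275,-105,-40)

-275,-105,-40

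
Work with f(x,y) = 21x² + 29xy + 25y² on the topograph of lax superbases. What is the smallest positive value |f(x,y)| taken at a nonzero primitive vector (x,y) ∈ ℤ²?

translate: b→-13 (≡29 mod 42), so (21,29,25)→(21,-13,17)
flip: (21,-13,17)→(17,13,21)
reduced (well bottom): (17,13,21) with a≤c, −a<b≤a
well minimum = a = 17

17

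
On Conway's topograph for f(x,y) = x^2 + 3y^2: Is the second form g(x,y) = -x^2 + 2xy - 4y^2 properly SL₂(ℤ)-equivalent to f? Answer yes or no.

D₁ = -12, D₂ = -12
f: reduced (well bottom): (1,0,3) with a≤c, −a<b≤a
g is negative-definite; reduce −g:
−g: translate: b→0 (≡-2 mod 2), so (1,-2,4)→(1,0,3)
−g: reduced (well bottom): (1,0,3) with a≤c, −a<b≤a
flip sign back: reduced form of g is (-1,0,-3)
reduced forms (1, 0, 3) vs (-1, 0, -3) ⇒ inequivalent

no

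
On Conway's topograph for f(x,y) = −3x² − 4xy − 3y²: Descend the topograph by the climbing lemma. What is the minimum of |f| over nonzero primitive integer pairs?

translate: b→-2 (≡4 mod 6), so (3,4,3)→(3,-2,2)
flip: (3,-2,2)→(2,2,3)
reduced (well bottom): (2,2,3) with a≤c, −a<b≤a
well minimum |f| = |-2| = 2 (negative-definite)

2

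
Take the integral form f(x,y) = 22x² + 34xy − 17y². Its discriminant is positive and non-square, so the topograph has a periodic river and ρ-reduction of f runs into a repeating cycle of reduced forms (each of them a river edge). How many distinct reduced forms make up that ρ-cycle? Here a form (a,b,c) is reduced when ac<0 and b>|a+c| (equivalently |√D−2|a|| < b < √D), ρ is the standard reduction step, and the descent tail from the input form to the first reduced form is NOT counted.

D = 2652, ⌊√D⌋ = 51
river: ρ → (-17,34,22)
river: ρ → (22,10,-29)
river: ρ → (-29,48,3)
river: ρ → (3,48,-29)
river: ρ → (-29,10,22)
river: ρ → (22,34,-17)
ρ-cycle length = 6 (tail of 0 descent steps not counted)

6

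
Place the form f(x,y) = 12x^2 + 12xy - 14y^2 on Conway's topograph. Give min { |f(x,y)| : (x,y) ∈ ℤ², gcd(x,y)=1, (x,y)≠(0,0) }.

river: ρ → (-14,16,10)
river: ρ → (10,24,-6)
river: ρ → (-6,24,10)
river: ρ → (10,16,-14)
river: ρ → (-14,12,12)
river: ρ → (12,12,-14)
closes: descent 0, river 6
min |a| on river = 6

6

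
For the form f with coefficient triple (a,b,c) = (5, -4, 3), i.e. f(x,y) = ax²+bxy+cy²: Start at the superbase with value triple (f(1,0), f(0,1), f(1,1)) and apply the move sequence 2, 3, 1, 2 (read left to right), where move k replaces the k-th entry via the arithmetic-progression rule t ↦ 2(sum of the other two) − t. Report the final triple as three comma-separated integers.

start (5,3,4) = (f(1,0),f(0,1),f(1,1))
replace slot 2: 2·(5+4) − 3 = 15 → (5,15,4)
replace slot 3: 2·(5+15) − 4 = 36 → (5,15,36)
replace slot 1: 2·(15+36) − 5 = 97 → (97,15,36)
replace slot 2: 2·(97+36) − 15 = 251 → (97,251,36)

97,251,36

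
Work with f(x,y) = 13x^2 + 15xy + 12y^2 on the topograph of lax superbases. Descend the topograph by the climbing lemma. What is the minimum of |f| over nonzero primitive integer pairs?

translate: b→-11 (≡15 mod 26), so (13,15,12)→(13,-11,10)
flip: (13,-11,10)→(10,11,13)
translate: b→-9 (≡11 mod 20), so (10,11,13)→(10,-9,12)
reduced (well bottom): (10,-9,12) with a≤c, −a<b≤a
well minimum = a = 10

10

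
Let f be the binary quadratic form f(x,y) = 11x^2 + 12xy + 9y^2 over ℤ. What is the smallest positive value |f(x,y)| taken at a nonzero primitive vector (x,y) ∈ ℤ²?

translate: b→-10 (≡12 mod 22), so (11,12,9)→(11,-10,8)
flip: (11,-10,8)→(8,10,11)
translate: b→-6 (≡10 mod 16), so (8,10,11)→(8,-6,9)
reduced (well bottom): (8,-6,9) with a≤c, −a<b≤a
well minimum = a = 8

8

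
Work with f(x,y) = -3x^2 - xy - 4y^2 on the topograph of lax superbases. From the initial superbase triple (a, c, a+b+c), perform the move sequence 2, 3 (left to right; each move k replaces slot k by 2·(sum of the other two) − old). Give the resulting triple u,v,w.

start (-3,-4,-8) = (f(1,0),f(0,1),f(1,1))
replace slot 2: 2·((-3)+(-8)) − (-4) = -18 → (-3,-18,-8)
replace slot 3: 2·((-3)+(-18)) − (-8) = -34 → (-3,-18,-34)

-3,-18,-34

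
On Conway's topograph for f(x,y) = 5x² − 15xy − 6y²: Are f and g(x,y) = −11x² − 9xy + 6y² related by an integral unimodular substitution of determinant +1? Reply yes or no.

D₁ = 345, D₂ = 345
river cycle of f (length 10): (-6, 15, 5), (5, 15, -6), (-6, 9, 11), (11, 13, -4), (-4, 11, 14), (14, 17, -1), (-1, 17, 14), (14, 11, -4), (-4, 13, 11), (11, 9, -6)
river cycle of g (length 10): (6, 9, -11), (-11, 13, 4), (4, 11, -14), (-14, 17, 1), (1, 17, -14), (-14, 11, 4), (4, 13, -11), (-11, 9, 6), (6, 15, -5), (-5, 15, 6)
cycles differ ⇒ inequivalent

no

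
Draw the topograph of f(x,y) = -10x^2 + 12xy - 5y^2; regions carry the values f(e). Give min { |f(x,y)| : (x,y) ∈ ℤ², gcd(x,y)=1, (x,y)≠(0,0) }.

translate: b→8 (≡-12 mod 20), so (10,-12,5)→(10,8,3)
flip: (10,8,3)→(3,-8,10)
translate: b→-2 (≡-8 mod 6), so (3,-8,10)→(3,-2,5)
reduced (well bottom): (3,-2,5) with a≤c, −a<b≤a
well minimum |f| = |-3| = 3 (negative-definite)

3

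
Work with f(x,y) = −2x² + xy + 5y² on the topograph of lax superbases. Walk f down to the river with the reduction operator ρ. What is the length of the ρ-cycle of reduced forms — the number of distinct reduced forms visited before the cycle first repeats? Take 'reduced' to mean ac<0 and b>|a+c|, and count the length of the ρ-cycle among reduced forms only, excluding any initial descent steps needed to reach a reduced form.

D = 41, ⌊√D⌋ = 6
descent: ρ → (5,-1,-2)
descent: ρ → (-2,5,2)  [lands on river]
river: ρ → (2,3,-4)
river: ρ → (-4,5,1)
river: ρ → (1,5,-4)
river: ρ → (-4,3,2)
river: ρ → (2,5,-2)
river: ρ → (-2,3,4)
river: ρ → (4,5,-1)
river: ρ → (-1,5,4)
river: ρ → (4,3,-2)
ρ-cycle length = 10 (tail of 2 descent steps not counted)

10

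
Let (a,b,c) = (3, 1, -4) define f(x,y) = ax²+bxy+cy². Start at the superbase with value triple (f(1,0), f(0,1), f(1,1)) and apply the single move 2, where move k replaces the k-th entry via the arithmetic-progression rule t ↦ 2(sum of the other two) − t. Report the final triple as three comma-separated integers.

start (3,-4,0) = (f(1,0),f(0,1),f(1,1))
replace slot 2: 2·(3+0) − (-4) = 10 → (3,10,0)

3,10,0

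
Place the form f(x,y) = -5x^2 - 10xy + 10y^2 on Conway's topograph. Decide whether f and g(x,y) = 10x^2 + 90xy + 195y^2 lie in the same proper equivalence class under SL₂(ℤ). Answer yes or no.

D₁ = 300, D₂ = 300
river cycle of f (length 2): (10, 10, -5), (-5, 10, 10)
river cycle of g (length 2): (10, 10, -5), (-5, 10, 10)
cycles coincide ⇒ equivalent

yes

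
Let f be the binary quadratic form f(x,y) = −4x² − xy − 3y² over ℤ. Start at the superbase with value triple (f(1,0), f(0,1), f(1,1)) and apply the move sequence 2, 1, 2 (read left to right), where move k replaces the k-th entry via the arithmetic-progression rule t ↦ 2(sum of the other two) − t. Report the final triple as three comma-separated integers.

start (-4,-3,-8) = (f(1,0),f(0,1),f(1,1))
replace slot 2: 2·((-4)+(-8)) − (-3) = -21 → (-4,-21,-8)
replace slot 1: 2·((-21)+(-8)) − (-4) = -54 → (-54,-21,-8)
replace slot 2: 2·((-54)+(-8)) − (-21) = -103 → (-54,-103,-8)

-54,-103,-8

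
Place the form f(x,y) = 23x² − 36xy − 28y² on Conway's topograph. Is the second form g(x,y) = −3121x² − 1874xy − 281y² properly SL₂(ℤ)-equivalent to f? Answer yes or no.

D₁ = 3872, D₂ = 3872
river cycle of f (length 10): (-28, 36, 23), (23, 56, -8), (-8, 56, 23), (23, 36, -28), (-28, 20, 31), (31, 42, -17), (-17, 60, 4), (4, 60, -17), (-17, 42, 31), (31, 20, -28)
river cycle of g (length 10): (-28, 36, 23), (23, 56, -8), (-8, 56, 23), (23, 36, -28), (-28, 20, 31), (31, 42, -17), (-17, 60, 4), (4, 60, -17), (-17, 42, 31), (31, 20, -28)
cycles coincide ⇒ equivalent

yes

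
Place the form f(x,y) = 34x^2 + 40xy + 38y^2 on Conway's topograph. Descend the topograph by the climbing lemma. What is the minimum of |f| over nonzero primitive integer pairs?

translate: b→-28 (≡40 mod 68), so (34,40,38)→(34,-28,32)
flip: (34,-28,32)→(32,28,34)
reduced (well bottom): (32,28,34) with a≤c, −a<b≤a
well minimum = a = 32

32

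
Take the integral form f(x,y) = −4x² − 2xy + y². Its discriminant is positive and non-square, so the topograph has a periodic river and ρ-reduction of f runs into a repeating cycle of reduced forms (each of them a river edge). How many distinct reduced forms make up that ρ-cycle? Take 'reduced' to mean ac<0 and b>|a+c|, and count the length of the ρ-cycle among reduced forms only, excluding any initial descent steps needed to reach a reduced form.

D = 20, ⌊√D⌋ = 4
descent: ρ → (1,4,-1)  [lands on river]
river: ρ → (-1,4,1)
ρ-cycle length = 2 (tail of 1 descent step not counted)

2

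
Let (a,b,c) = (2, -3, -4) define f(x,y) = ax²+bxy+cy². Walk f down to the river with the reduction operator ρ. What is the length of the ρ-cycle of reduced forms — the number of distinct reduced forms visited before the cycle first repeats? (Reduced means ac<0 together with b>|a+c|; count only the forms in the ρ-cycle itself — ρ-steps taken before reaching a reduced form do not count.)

D = 41, ⌊√D⌋ = 6
descent: ρ → (-4,3,2)  [lands on river]
river: ρ → (2,5,-2)
river: ρ → (-2,3,4)
river: ρ → (4,5,-1)
river: ρ → (-1,5,4)
river: ρ → (4,3,-2)
river: ρ → (-2,5,2)
river: ρ → (2,3,-4)
river: ρ → (-4,5,1)
river: ρ → (1,5,-4)
ρ-cycle length = 10 (tail of 1 descent step not counted)

10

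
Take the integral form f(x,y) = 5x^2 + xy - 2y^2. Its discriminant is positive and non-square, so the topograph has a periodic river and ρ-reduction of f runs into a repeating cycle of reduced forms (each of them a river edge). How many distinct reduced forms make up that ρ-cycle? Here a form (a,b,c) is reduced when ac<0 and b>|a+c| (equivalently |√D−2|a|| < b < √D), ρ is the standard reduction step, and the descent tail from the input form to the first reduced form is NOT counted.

D = 41, ⌊√D⌋ = 6
descent: ρ → (-2,3,4)  [lands on river]
river: ρ → (4,5,-1)
river: ρ → (-1,5,4)
river: ρ → (4,3,-2)
river: ρ → (-2,5,2)
river: ρ → (2,3,-4)
river: ρ → (-4,5,1)
river: ρ → (1,5,-4)
river: ρ → (-4,3,2)
river: ρ → (2,5,-2)
ρ-cycle length = 10 (tail of 1 descent step not counted)

10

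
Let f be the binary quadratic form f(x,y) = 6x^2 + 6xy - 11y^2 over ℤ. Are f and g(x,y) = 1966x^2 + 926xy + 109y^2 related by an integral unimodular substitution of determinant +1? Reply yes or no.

D₁ = 300, D₂ = 300
river cycle of f (length 4): (-11, 16, 1), (1, 16, -11), (-11, 6, 6), (6, 6, -11)
river cycle of g (length 4): (6, 6, -11), (-11, 16, 1), (1, 16, -11), (-11, 6, 6)
cycles coincide ⇒ equivalent

yes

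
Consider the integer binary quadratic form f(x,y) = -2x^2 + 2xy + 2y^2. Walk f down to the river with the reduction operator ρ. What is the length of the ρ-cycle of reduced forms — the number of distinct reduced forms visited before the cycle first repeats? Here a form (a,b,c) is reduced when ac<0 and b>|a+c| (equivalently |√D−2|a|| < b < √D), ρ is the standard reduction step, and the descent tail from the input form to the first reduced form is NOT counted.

D = 20, ⌊√D⌋ = 4
river: ρ → (2,2,-2)
river: ρ → (-2,2,2)
ρ-cycle length = 2 (tail of 0 descent steps not counted)

2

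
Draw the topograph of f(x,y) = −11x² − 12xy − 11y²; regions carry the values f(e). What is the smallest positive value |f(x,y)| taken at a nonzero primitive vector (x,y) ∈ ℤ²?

translate: b→-10 (≡12 mod 22), so (11,12,11)→(11,-10,10)
flip: (11,-10,10)→(10,10,11)
reduced (well bottom): (10,10,11) with a≤c, −a<b≤a
well minimum |f| = |-10| = 10 (negative-definite)

10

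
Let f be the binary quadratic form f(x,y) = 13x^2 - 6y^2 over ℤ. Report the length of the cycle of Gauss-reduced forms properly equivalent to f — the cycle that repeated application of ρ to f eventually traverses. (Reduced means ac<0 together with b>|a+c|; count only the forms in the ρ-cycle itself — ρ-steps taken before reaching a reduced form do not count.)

D = 312, ⌊√D⌋ = 17
descent: ρ → (-6,12,7)  [lands on river]
river: ρ → (7,16,-2)
river: ρ → (-2,16,7)
river: ρ → (7,12,-6)
ρ-cycle length = 4 (tail of 1 descent step not counted)

4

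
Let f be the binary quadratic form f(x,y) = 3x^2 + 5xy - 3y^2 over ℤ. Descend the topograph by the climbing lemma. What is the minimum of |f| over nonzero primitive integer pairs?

river: ρ → (-3,7,1)
river: ρ → (1,7,-3)
river: ρ → (-3,5,3)
river: ρ → (3,7,-1)
river: ρ → (-1,7,3)
river: ρ → (3,5,-3)
closes: descent 0, river 6
min |a| on river = 1

1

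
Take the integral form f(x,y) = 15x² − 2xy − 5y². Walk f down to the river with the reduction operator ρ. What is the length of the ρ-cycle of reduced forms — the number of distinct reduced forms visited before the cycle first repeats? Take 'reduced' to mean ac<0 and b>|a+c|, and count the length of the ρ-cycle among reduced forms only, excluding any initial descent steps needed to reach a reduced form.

D = 304, ⌊√D⌋ = 17
descent: ρ → (-5,12,8)  [lands on river]
river: ρ → (8,4,-9)
river: ρ → (-9,14,3)
river: ρ → (3,16,-4)
river: ρ → (-4,16,3)
river: ρ → (3,14,-9)
river: ρ → (-9,4,8)
river: ρ → (8,12,-5)
river: ρ → (-5,8,12)
river: ρ → (12,16,-1)
river: ρ → (-1,16,12)
river: ρ → (12,8,-5)
ρ-cycle length = 12 (tail of 1 descent step not counted)

12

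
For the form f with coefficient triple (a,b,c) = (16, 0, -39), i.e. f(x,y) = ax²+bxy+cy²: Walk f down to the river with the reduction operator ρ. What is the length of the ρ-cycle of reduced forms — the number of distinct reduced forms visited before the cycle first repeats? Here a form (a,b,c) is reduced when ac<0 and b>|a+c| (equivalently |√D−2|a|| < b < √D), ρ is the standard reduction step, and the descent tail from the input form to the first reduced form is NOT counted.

D = 2496, ⌊√D⌋ = 49
descent: ρ → (-39,0,16)
descent: ρ → (16,32,-23)  [lands on river]
river: ρ → (-23,14,25)
river: ρ → (25,36,-12)
river: ρ → (-12,36,25)
river: ρ → (25,14,-23)
river: ρ → (-23,32,16)
ρ-cycle length = 6 (tail of 2 descent steps not counted)

6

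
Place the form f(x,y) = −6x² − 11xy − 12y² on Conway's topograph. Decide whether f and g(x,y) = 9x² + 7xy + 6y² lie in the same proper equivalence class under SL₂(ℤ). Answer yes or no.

D₁ = -167, D₂ = -167
f is negative-definite; reduce −f:
−f: translate: b→-1 (≡11 mod 12), so (6,11,12)→(6,-1,7)
−f: reduced (well bottom): (6,-1,7) with a≤c, −a<b≤a
flip sign back: reduced form of f is (-6,1,-7)
g: flip: (9,7,6)→(6,-7,9)
g: translate: b→5 (≡-7 mod 12), so (6,-7,9)→(6,5,8)
g: reduced (well bottom): (6,5,8) with a≤c, −a<b≤a
reduced forms (-6, 1, -7) vs (6, 5, 8) ⇒ inequivalent

no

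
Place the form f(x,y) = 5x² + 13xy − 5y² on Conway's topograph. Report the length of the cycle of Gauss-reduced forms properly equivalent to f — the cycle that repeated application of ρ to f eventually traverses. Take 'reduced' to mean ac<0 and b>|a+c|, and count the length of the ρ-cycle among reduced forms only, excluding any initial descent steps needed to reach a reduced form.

D = 269, ⌊√D⌋ = 16
river: ρ → (-5,7,11)
river: ρ → (11,15,-1)
river: ρ → (-1,15,11)
river: ρ → (11,7,-5)
river: ρ → (-5,13,5)
river: ρ → (5,7,-11)
river: ρ → (-11,15,1)
river: ρ → (1,15,-11)
river: ρ → (-11,7,5)
river: ρ → (5,13,-5)
ρ-cycle length = 10 (tail of 0 descent steps not counted)

10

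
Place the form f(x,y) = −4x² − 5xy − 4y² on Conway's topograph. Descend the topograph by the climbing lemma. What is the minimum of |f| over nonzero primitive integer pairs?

translate: b→-3 (≡5 mod 8), so (4,5,4)→(4,-3,3)
flip: (4,-3,3)→(3,3,4)
reduced (well bottom): (3,3,4) with a≤c, −a<b≤a
well minimum |f| = |-3| = 3 (negative-definite)

3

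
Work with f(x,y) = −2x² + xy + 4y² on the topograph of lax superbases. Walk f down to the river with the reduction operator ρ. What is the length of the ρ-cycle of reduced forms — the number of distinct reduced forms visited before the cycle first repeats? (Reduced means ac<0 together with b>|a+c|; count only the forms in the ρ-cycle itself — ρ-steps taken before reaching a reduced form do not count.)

D = 33, ⌊√D⌋ = 5
descent: ρ → (4,-1,-2)
descent: ρ → (-2,5,1)  [lands on river]
river: ρ → (1,5,-2)
river: ρ → (-2,3,3)
river: ρ → (3,3,-2)
ρ-cycle length = 4 (tail of 2 descent steps not counted)

4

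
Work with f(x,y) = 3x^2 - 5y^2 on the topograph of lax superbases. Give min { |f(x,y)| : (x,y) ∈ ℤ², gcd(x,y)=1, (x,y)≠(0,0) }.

descent: ρ → (-5,0,3)
descent: ρ → (3,6,-2)  [lands on river]
river: ρ → (-2,6,3)
closes: descent 2, river 2
min |a| on river = 2

2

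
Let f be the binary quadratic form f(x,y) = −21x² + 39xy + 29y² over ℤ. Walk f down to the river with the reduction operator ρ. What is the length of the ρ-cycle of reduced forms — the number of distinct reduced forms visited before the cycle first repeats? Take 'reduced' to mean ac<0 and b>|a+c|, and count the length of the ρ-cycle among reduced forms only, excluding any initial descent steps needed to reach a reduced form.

D = 3957, ⌊√D⌋ = 62
river: ρ → (29,19,-31)
river: ρ → (-31,43,17)
river: ρ → (17,59,-7)
river: ρ → (-7,53,41)
river: ρ → (41,29,-19)
river: ρ → (-19,47,23)
river: ρ → (23,45,-21)
river: ρ → (-21,39,29)
ρ-cycle length = 8 (tail of 0 descent steps not counted)

8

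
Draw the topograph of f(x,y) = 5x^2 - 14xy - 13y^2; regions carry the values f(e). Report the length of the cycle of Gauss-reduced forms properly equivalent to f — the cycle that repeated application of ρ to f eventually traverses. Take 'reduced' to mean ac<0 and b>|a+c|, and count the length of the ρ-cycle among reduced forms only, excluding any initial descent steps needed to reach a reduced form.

D = 456, ⌊√D⌋ = 21
descent: ρ → (-13,14,5)  [lands on river]
river: ρ → (5,16,-10)
river: ρ → (-10,4,11)
river: ρ → (11,18,-3)
river: ρ → (-3,18,11)
river: ρ → (11,4,-10)
river: ρ → (-10,16,5)
river: ρ → (5,14,-13)
river: ρ → (-13,12,6)
river: ρ → (6,12,-13)
ρ-cycle length = 10 (tail of 1 descent step not counted)

10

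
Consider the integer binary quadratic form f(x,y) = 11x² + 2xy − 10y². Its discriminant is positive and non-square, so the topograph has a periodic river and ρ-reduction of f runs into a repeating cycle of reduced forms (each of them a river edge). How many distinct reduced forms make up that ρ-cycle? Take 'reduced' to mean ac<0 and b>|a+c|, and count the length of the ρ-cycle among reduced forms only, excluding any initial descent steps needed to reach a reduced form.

D = 444, ⌊√D⌋ = 21
river: ρ → (-10,18,3)
river: ρ → (3,18,-10)
river: ρ → (-10,2,11)
river: ρ → (11,20,-1)
river: ρ → (-1,20,11)
river: ρ → (11,2,-10)
ρ-cycle length = 6 (tail of 0 descent steps not counted)

6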